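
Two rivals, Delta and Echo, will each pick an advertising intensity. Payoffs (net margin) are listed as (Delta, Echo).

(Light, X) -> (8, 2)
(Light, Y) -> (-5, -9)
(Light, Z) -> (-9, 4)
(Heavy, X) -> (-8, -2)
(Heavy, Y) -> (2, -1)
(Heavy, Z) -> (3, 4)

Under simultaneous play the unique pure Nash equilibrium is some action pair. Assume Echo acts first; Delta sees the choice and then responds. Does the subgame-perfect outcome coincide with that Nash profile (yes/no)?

Solve by backward induction (Echo leads).
- X: BR = Light, leader payoff 2.
- Y: BR = Heavy, leader payoff -1.
- Z: BR = Heavy, leader payoff 4.
Among 2, -1, 4, the best is 4 at Z. Subgame-perfect outcome: (Heavy, Z) with payoffs (3, 4).
Under simultaneous play:
Delta's best replies: X→Light; Y→Heavy; Z→Heavy.
Echo's best replies: Light→Z; Heavy→Z.
Only (Heavy, Z) has each player best-responding; Nash payoffs (3, 4).
Sequential outcome (Heavy, Z) coincides with the Nash profile (Heavy, Z).

yes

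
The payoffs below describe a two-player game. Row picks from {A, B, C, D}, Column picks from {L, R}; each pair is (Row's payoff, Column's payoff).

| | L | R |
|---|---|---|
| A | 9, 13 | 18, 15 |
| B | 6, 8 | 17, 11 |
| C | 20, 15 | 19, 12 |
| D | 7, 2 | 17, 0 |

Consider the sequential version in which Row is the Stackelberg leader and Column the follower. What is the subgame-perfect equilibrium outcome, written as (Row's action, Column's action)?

Work backward from Column's decision.
- A → Column plays R (best of 13, 15); Row gets 18.
- B → Column plays R (best of 8, 11); Row gets 17.
- C → Column plays L (best of 15, 12); Row gets 20.
- D → Column plays L (best of 2, 0); Row gets 7.
Among 18, 17, 20, 7, the best is 20 at C. Subgame-perfect outcome: (C, L) with payoffs (20, 15).

(C, L)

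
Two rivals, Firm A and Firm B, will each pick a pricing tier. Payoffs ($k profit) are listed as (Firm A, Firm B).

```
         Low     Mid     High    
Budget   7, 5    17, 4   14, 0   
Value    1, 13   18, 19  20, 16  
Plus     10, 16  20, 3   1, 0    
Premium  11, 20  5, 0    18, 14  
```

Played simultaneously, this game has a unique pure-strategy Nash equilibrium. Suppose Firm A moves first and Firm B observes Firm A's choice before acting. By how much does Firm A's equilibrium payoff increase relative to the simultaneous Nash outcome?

Solve by backward induction (Firm A leads).
- Budget: Firm B compares 5, 4, 0 and picks Low; Firm A would get 7.
- Value: Firm B compares 13, 19, 16 and picks Mid; Firm A would get 18.
- Plus: Firm B compares 16, 3, 0 and picks Low; Firm A would get 10.
- Premium: Firm B compares 20, 0, 14 and picks Low; Firm A would get 11.
Maximizing over 7, 18, 10, 11, Firm A chooses Value. Subgame-perfect outcome: (Value, Mid) with payoffs (18, 19).
Under simultaneous play:
Firm A's best replies: Low→Premium; Mid→Plus; High→Value.
Firm B's best replies: Budget→Low; Value→Mid; Plus→Low; Premium→Low.
The unique mutual best reply is (Premium, Low), giving (11, 20).
Firm A's commitment gain: 18 − 11 = 7.

7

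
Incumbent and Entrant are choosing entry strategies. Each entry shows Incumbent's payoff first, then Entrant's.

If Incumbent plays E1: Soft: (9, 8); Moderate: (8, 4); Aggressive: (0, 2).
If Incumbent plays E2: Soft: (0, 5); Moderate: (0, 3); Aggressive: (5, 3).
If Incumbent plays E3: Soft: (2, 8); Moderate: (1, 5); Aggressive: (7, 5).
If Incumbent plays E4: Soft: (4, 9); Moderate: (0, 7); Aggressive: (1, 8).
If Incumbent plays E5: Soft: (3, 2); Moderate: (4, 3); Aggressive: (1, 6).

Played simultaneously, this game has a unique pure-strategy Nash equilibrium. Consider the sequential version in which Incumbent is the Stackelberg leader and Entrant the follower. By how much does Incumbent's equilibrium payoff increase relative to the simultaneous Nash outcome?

Entrant best-responds to each possible Incumbent move:
- E1 → Entrant plays Soft (best of 8, 4, 2); Incumbent gets 9.
- E2 → Entrant plays Soft (best of 5, 3, 3); Incumbent gets 0.
- E3 → Entrant plays Soft (best of 8, 5, 5); Incumbent gets 2.
- E4 → Entrant plays Soft (best of 9, 7, 8); Incumbent gets 4.
- E5 → Entrant plays Aggressive (best of 2, 3, 6); Incumbent gets 1.
Incumbent's induced payoffs are 9, 0, 2, 4, 1, so Incumbent commits to E1. Subgame-perfect outcome: (E1, Soft) with payoffs (9, 8).
Under simultaneous play:
Incumbent's best replies: Soft→E1; Moderate→E1; Aggressive→E3.
Entrant's best replies: E1→Soft; E2→Soft; E3→Soft; E4→Soft; E5→Aggressive.
The unique mutual best reply is (E1, Soft), giving (9, 8).
Incumbent's commitment gain: 9 − 9 = 0.

0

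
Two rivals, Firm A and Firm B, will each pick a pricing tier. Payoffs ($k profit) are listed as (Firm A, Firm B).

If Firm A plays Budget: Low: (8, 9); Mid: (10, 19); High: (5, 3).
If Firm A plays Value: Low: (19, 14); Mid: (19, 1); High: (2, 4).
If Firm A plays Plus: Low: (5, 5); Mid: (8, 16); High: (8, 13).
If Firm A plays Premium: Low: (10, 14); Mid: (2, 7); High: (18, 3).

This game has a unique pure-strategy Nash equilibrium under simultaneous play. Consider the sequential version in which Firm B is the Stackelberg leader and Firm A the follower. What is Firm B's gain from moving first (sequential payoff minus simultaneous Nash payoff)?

0

Firm A best-responds to each possible Firm B move:
- Low: Firm A compares 8, 19, 5, 10 and picks Value; Firm B would get 14.
- Mid: Firm A compares 10, 19, 8, 2 and picks Value; Firm B would get 1.
- High: Firm A compares 5, 2, 8, 18 and picks Premium; Firm B would get 3.
Firm B's induced payoffs are 14, 1, 3, so Firm B commits to Low. Subgame-perfect outcome: (Value, Low) with payoffs (19, 14).
Now find the simultaneous Nash equilibrium.
Firm A's best replies: Low→Value; Mid→Value; High→Premium.
Firm B's best replies: Budget→Mid; Value→Low; Plus→Mid; Premium→Low.
Only (Value, Low) has each player best-responding; Nash payoffs (19, 14).
Firm B's commitment gain: 14 − 14 = 0.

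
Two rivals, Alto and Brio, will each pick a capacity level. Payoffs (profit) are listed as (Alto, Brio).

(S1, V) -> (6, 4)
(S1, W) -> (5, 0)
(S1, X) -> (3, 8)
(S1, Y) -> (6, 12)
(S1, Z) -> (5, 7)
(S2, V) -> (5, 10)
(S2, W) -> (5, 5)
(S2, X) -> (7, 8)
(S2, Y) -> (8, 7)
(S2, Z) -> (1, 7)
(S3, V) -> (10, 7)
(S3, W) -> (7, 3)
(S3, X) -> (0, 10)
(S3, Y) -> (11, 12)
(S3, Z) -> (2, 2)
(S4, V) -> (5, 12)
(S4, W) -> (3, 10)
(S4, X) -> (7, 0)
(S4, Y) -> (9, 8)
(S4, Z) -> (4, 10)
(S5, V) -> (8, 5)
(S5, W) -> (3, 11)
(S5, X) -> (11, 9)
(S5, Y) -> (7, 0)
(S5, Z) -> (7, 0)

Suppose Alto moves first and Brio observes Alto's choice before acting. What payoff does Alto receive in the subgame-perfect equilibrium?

11

Backward induction with Alto moving first.
- S1: BR = Y, leader payoff 6.
- S2: BR = V, leader payoff 5.
- S3: BR = Y, leader payoff 11.
- S4: BR = V, leader payoff 5.
- S5: BR = W, leader payoff 3.
Maximizing over 6, 5, 11, 5, 3, Alto chooses S3. Subgame-perfect outcome: (S3, Y) with payoffs (11, 12).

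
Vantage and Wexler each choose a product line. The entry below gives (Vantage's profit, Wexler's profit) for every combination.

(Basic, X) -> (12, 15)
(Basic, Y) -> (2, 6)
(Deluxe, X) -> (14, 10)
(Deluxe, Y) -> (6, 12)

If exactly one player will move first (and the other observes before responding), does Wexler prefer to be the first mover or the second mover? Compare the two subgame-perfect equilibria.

If Vantage leads: Wexler's best replies are Basic→X, Deluxe→Y; Vantage's induced payoffs 12, 6; outcome (Basic, X), payoffs (12, 15).
If Wexler leads: Vantage's best replies are X→Deluxe, Y→Deluxe; Wexler's induced payoffs 10, 12; outcome (Deluxe, Y), payoffs (6, 12).
Wexler gets 12 moving first and 15 moving second, so Wexler prefers to move second.

second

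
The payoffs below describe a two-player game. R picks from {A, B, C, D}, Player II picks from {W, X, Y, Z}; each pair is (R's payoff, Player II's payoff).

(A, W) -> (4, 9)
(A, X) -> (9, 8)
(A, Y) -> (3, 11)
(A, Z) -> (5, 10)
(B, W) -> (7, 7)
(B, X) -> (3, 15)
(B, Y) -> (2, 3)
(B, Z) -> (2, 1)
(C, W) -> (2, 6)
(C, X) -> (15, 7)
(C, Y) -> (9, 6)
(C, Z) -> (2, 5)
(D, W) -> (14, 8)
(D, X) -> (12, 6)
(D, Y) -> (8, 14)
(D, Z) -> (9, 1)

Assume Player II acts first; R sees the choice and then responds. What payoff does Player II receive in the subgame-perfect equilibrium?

Work backward from R's decision.
- W → R plays D (best of 4, 7, 2, 14); Player II gets 8.
- X → R plays C (best of 9, 3, 15, 12); Player II gets 7.
- Y → R plays C (best of 3, 2, 9, 8); Player II gets 6.
- Z → R plays D (best of 5, 2, 2, 9); Player II gets 1.
Among 8, 7, 6, 1, the best is 8 at W. Subgame-perfect outcome: (D, W) with payoffs (14, 8).

8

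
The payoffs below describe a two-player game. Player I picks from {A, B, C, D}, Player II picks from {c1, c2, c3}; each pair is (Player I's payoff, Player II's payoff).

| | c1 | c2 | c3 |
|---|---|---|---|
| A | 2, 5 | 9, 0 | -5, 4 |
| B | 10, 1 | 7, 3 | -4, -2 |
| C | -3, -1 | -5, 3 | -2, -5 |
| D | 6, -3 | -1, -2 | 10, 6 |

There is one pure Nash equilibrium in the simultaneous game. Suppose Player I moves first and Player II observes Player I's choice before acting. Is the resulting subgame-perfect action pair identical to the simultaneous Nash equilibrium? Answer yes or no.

yes

Backward induction with Player I moving first.
- A → Player II plays c1 (best of 5, 0, 4); Player I gets 2.
- B → Player II plays c2 (best of 1, 3, -2); Player I gets 7.
- C → Player II plays c2 (best of -1, 3, -5); Player I gets -5.
- D → Player II plays c3 (best of -3, -2, 6); Player I gets 10.
Among 2, 7, -5, 10, the best is 10 at D. Subgame-perfect outcome: (D, c3) with payoffs (10, 6).
Now find the simultaneous Nash equilibrium.
Player I's best replies: c1→B; c2→A; c3→D.
Player II's best replies: A→c1; B→c2; C→c2; D→c3.
The unique mutual best reply is (D, c3), giving (10, 6).
Sequential outcome (D, c3) coincides with the Nash profile (D, c3).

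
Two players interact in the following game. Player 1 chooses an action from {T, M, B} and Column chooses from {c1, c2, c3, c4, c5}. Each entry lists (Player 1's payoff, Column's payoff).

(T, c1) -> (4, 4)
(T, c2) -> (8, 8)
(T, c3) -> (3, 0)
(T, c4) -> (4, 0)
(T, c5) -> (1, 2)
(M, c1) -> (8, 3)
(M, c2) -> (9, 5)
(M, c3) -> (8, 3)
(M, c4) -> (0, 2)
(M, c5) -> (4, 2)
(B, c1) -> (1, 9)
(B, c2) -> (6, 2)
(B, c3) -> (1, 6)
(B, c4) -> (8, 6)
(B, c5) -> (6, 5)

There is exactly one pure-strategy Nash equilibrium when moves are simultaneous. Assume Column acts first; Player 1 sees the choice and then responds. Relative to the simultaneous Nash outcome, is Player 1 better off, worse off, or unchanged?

Work backward from Player 1's decision.
- c1: Player 1 compares 4, 8, 1 and picks M; Column would get 3.
- c2: Player 1 compares 8, 9, 6 and picks M; Column would get 5.
- c3: Player 1 compares 3, 8, 1 and picks M; Column would get 3.
- c4: Player 1 compares 4, 0, 8 and picks B; Column would get 6.
- c5: Player 1 compares 1, 4, 6 and picks B; Column would get 5.
Among 3, 5, 3, 6, 5, the best is 6 at c4. Subgame-perfect outcome: (B, c4) with payoffs (8, 6).
Under simultaneous play:
Player 1's best replies: c1→M; c2→M; c3→M; c4→B; c5→B.
Column's best replies: T→c2; M→c2; B→c1.
The unique mutual best reply is (M, c2), giving (9, 5).
Player 1 earns 8 sequentially versus 9 at the Nash outcome: worse off.

worse off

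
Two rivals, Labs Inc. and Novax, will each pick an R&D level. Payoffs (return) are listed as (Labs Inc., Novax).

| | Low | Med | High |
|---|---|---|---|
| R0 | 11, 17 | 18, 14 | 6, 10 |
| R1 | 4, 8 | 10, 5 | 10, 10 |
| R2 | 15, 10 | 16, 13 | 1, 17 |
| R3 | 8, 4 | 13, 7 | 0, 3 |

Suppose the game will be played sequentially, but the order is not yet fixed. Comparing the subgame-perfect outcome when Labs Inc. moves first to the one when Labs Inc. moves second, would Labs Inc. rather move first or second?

If Labs Inc. leads: Novax's best replies are R0→Low, R1→High, R2→High, R3→Med; Labs Inc.'s induced payoffs 11, 10, 1, 13; outcome (R3, Med), payoffs (13, 7).
If Novax leads: Labs Inc.'s best replies are Low→R2, Med→R0, High→R1; Novax's induced payoffs 10, 14, 10; outcome (R0, Med), payoffs (18, 14).
Labs Inc. gets 13 moving first and 18 moving second, so Labs Inc. prefers to move second.

second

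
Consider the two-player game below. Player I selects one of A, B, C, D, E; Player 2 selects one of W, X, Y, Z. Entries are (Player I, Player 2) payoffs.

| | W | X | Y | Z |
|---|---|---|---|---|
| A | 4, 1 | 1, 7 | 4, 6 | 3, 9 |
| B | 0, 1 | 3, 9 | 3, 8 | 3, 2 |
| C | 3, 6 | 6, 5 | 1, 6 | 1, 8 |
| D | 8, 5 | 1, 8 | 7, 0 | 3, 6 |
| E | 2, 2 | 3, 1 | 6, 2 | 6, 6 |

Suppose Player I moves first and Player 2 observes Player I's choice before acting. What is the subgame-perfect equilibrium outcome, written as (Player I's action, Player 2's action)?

(E, Z)

Work backward from Player 2's decision.
- A: BR = Z, leader payoff 3.
- B: BR = X, leader payoff 3.
- C: BR = Z, leader payoff 1.
- D: BR = X, leader payoff 1.
- E: BR = Z, leader payoff 6.
Maximizing over 3, 3, 1, 1, 6, Player I chooses E. Subgame-perfect outcome: (E, Z) with payoffs (6, 6).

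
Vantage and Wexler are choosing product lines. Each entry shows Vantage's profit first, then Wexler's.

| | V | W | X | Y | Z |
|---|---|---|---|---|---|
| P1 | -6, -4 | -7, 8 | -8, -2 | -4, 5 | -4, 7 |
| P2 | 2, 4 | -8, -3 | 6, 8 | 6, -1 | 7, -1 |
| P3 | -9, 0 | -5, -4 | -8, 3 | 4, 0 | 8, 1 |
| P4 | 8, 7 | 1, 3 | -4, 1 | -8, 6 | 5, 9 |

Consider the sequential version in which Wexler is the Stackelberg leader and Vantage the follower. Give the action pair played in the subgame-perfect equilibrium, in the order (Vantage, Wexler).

(P2, X)

Vantage best-responds to each possible Wexler move:
- V → Vantage plays P4 (best of -6, 2, -9, 8); Wexler gets 7.
- W → Vantage plays P4 (best of -7, -8, -5, 1); Wexler gets 3.
- X → Vantage plays P2 (best of -8, 6, -8, -4); Wexler gets 8.
- Y → Vantage plays P2 (best of -4, 6, 4, -8); Wexler gets -1.
- Z → Vantage plays P3 (best of -4, 7, 8, 5); Wexler gets 1.
Wexler's induced payoffs are 7, 3, 8, -1, 1, so Wexler commits to X. Subgame-perfect outcome: (P2, X) with payoffs (6, 8).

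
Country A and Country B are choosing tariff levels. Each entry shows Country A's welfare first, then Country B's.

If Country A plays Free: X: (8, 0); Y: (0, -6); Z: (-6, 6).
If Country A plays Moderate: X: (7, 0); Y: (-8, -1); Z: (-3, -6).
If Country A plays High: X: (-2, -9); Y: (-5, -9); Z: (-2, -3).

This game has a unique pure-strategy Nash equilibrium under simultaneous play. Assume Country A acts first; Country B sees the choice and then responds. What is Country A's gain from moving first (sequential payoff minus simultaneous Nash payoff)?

Backward induction with Country A moving first.
- Free → Country B plays Z (best of 0, -6, 6); Country A gets -6.
- Moderate → Country B plays X (best of 0, -1, -6); Country A gets 7.
- High → Country B plays Z (best of -9, -9, -3); Country A gets -2.
Maximizing over -6, 7, -2, Country A chooses Moderate. Subgame-perfect outcome: (Moderate, X) with payoffs (7, 0).
Now find the simultaneous Nash equilibrium.
Country A's best replies: X→Free; Y→Free; Z→High.
Country B's best replies: Free→Z; Moderate→X; High→Z.
The unique mutual best reply is (High, Z), giving (-2, -3).
Country A's commitment gain: 7 − -2 = 9.

9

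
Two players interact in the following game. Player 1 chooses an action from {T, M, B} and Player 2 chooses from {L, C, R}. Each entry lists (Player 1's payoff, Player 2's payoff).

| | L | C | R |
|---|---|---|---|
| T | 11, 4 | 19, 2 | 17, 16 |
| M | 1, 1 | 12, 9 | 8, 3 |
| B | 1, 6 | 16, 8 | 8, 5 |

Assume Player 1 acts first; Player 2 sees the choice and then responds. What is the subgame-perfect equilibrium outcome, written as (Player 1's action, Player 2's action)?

(T, R)

Player 2 best-responds to each possible Player 1 move:
- T → Player 2 plays R (best of 4, 2, 16); Player 1 gets 17.
- M → Player 2 plays C (best of 1, 9, 3); Player 1 gets 12.
- B → Player 2 plays C (best of 6, 8, 5); Player 1 gets 16.
Among 17, 12, 16, the best is 17 at T. Subgame-perfect outcome: (T, R) with payoffs (17, 16).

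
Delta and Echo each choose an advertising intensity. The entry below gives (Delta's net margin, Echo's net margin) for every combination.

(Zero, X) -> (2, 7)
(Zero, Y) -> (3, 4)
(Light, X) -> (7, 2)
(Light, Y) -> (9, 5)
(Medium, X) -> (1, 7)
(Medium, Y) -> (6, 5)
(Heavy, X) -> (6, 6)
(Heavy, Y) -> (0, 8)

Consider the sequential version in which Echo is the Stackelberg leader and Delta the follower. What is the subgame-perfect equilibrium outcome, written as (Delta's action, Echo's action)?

(Light, Y)

Work backward from Delta's decision.
- X: Delta compares 2, 7, 1, 6 and picks Light; Echo would get 2.
- Y: Delta compares 3, 9, 6, 0 and picks Light; Echo would get 5.
Among 2, 5, the best is 5 at Y. Subgame-perfect outcome: (Light, Y) with payoffs (9, 5).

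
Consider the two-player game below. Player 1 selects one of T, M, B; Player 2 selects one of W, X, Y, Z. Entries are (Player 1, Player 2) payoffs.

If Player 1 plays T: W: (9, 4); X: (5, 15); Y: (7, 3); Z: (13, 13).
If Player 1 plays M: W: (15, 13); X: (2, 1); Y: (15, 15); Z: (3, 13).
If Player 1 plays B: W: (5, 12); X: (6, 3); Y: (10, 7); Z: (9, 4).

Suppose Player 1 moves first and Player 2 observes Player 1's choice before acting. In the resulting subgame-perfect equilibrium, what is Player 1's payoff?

15

Backward induction with Player 1 moving first.
- T: BR = X, leader payoff 5.
- M: BR = Y, leader payoff 15.
- B: BR = W, leader payoff 5.
Maximizing over 5, 15, 5, Player 1 chooses M. Subgame-perfect outcome: (M, Y) with payoffs (15, 15).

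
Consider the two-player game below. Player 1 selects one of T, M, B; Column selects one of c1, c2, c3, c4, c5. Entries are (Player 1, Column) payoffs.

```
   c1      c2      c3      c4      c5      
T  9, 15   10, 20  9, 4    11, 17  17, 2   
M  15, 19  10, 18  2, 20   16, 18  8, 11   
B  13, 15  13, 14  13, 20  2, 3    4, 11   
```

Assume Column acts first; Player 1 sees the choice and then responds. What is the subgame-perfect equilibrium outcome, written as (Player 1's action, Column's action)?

Solve by backward induction (Column leads).
- c1: BR = M, leader payoff 19.
- c2: BR = B, leader payoff 14.
- c3: BR = B, leader payoff 20.
- c4: BR = M, leader payoff 18.
- c5: BR = T, leader payoff 2.
Column's induced payoffs are 19, 14, 20, 18, 2, so Column commits to c3. Subgame-perfect outcome: (B, c3) with payoffs (13, 20).

(B, c3)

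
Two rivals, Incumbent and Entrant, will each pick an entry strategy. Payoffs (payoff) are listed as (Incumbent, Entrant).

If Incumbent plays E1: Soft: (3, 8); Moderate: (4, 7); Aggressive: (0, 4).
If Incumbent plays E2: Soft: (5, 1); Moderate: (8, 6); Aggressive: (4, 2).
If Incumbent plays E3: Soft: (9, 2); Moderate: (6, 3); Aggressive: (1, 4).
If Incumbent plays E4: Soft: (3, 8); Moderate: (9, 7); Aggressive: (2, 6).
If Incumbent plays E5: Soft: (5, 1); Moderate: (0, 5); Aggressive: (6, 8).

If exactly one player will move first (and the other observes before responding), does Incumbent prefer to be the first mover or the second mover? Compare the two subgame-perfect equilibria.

first

If Incumbent leads: Entrant's best replies are E1→Soft, E2→Moderate, E3→Aggressive, E4→Soft, E5→Aggressive; Incumbent's induced payoffs 3, 8, 1, 3, 6; outcome (E2, Moderate), payoffs (8, 6).
If Entrant leads: Incumbent's best replies are Soft→E3, Moderate→E4, Aggressive→E5; Entrant's induced payoffs 2, 7, 8; outcome (E5, Aggressive), payoffs (6, 8).
Incumbent gets 8 moving first and 6 moving second, so Incumbent prefers to move first.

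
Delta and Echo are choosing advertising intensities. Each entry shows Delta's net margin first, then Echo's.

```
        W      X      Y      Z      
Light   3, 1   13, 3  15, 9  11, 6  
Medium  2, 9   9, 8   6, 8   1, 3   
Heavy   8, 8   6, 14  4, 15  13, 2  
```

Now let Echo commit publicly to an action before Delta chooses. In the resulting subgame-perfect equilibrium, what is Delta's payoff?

15

Delta best-responds to each possible Echo move:
- W: Delta compares 3, 2, 8 and picks Heavy; Echo would get 8.
- X: Delta compares 13, 9, 6 and picks Light; Echo would get 3.
- Y: Delta compares 15, 6, 4 and picks Light; Echo would get 9.
- Z: Delta compares 11, 1, 13 and picks Heavy; Echo would get 2.
Among 8, 3, 9, 2, the best is 9 at Y. Subgame-perfect outcome: (Light, Y) with payoffs (15, 9).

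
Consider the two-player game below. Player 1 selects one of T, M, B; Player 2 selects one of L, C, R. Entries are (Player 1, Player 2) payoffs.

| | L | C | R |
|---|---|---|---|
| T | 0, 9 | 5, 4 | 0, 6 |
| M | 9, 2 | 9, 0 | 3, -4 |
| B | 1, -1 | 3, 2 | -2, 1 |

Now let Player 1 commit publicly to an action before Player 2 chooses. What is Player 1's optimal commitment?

M

Backward induction with Player 1 moving first.
- T: BR = L, leader payoff 0.
- M: BR = L, leader payoff 9.
- B: BR = C, leader payoff 3.
Maximizing over 0, 9, 3, Player 1 chooses M. Subgame-perfect outcome: (M, L) with payoffs (9, 2).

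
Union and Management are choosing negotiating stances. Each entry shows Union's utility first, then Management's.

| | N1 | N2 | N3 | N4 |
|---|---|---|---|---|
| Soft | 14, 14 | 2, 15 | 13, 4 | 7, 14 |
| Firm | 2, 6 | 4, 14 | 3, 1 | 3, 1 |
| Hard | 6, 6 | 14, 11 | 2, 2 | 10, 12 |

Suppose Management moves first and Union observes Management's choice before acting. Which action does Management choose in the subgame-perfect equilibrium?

Solve by backward induction (Management leads).
- N1: Union compares 14, 2, 6 and picks Soft; Management would get 14.
- N2: Union compares 2, 4, 14 and picks Hard; Management would get 11.
- N3: Union compares 13, 3, 2 and picks Soft; Management would get 4.
- N4: Union compares 7, 3, 10 and picks Hard; Management would get 12.
Maximizing over 14, 11, 4, 12, Management chooses N1. Subgame-perfect outcome: (Soft, N1) with payoffs (14, 14).

N1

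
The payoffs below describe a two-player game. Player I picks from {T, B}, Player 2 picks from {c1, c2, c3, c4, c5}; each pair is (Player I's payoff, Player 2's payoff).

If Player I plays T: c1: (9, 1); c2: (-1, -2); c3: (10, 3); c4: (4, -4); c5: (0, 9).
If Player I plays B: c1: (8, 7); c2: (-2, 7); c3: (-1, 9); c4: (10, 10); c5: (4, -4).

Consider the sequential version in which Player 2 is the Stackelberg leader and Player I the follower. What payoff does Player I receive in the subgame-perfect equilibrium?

Backward induction with Player 2 moving first.
- c1: BR = T, leader payoff 1.
- c2: BR = T, leader payoff -2.
- c3: BR = T, leader payoff 3.
- c4: BR = B, leader payoff 10.
- c5: BR = B, leader payoff -4.
Among 1, -2, 3, 10, -4, the best is 10 at c4. Subgame-perfect outcome: (B, c4) with payoffs (10, 10).

10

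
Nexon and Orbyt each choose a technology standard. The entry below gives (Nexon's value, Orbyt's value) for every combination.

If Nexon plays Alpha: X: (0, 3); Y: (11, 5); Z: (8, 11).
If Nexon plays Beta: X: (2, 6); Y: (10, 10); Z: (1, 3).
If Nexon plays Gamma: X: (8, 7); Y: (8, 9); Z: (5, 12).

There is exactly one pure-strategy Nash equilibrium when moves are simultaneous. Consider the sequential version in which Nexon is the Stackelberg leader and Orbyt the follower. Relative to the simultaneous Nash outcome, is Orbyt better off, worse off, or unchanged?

worse off

Orbyt best-responds to each possible Nexon move:
- Alpha: Orbyt compares 3, 5, 11 and picks Z; Nexon would get 8.
- Beta: Orbyt compares 6, 10, 3 and picks Y; Nexon would get 10.
- Gamma: Orbyt compares 7, 9, 12 and picks Z; Nexon would get 5.
Among 8, 10, 5, the best is 10 at Beta. Subgame-perfect outcome: (Beta, Y) with payoffs (10, 10).
Under simultaneous play:
Nexon's best replies: X→Gamma; Y→Alpha; Z→Alpha.
Orbyt's best replies: Alpha→Z; Beta→Y; Gamma→Z.
Only (Alpha, Z) has each player best-responding; Nash payoffs (8, 11).
Orbyt earns 10 sequentially versus 11 at the Nash outcome: worse off.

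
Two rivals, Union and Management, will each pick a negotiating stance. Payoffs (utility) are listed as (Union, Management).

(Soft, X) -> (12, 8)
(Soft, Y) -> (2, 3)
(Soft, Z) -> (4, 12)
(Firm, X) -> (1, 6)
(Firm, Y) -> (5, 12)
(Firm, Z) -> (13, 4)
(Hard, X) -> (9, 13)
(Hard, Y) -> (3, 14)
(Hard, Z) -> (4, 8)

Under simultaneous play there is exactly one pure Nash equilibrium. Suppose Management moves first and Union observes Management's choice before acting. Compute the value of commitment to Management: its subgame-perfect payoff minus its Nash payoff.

0

Work backward from Union's decision.
- X → Union plays Soft (best of 12, 1, 9); Management gets 8.
- Y → Union plays Firm (best of 2, 5, 3); Management gets 12.
- Z → Union plays Firm (best of 4, 13, 4); Management gets 4.
Maximizing over 8, 12, 4, Management chooses Y. Subgame-perfect outcome: (Firm, Y) with payoffs (5, 12).
For the simultaneous game, intersect best replies.
Union's best replies: X→Soft; Y→Firm; Z→Firm.
Management's best replies: Soft→Z; Firm→Y; Hard→Y.
Only (Firm, Y) has each player best-responding; Nash payoffs (5, 12).
Management's commitment gain: 12 − 12 = 0.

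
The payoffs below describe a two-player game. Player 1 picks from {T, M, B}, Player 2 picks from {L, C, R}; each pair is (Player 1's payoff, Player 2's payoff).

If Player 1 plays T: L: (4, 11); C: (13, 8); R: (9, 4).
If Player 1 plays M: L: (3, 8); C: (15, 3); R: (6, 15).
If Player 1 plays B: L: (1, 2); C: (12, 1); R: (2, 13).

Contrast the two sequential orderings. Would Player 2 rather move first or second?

second

If Player 1 leads: Player 2's best replies are T→L, M→R, B→R; Player 1's induced payoffs 4, 6, 2; outcome (M, R), payoffs (6, 15).
If Player 2 leads: Player 1's best replies are L→T, C→M, R→T; Player 2's induced payoffs 11, 3, 4; outcome (T, L), payoffs (4, 11).
Player 2 gets 11 moving first and 15 moving second, so Player 2 prefers to move second.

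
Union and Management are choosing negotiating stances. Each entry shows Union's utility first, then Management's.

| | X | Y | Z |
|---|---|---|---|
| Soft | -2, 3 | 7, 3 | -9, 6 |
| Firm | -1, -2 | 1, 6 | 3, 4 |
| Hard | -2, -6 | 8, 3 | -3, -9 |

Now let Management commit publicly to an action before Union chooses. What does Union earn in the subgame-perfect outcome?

Union best-responds to each possible Management move:
- X: BR = Firm, leader payoff -2.
- Y: BR = Hard, leader payoff 3.
- Z: BR = Firm, leader payoff 4.
Maximizing over -2, 3, 4, Management chooses Z. Subgame-perfect outcome: (Firm, Z) with payoffs (3, 4).

3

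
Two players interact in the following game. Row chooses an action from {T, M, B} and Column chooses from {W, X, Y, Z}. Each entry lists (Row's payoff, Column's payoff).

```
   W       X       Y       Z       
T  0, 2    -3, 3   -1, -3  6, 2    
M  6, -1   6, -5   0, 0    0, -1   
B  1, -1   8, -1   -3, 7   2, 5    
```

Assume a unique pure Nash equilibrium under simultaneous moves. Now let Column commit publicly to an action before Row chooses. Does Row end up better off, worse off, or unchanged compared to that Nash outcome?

better off

Backward induction with Column moving first.
- W: BR = M, leader payoff -1.
- X: BR = B, leader payoff -1.
- Y: BR = M, leader payoff 0.
- Z: BR = T, leader payoff 2.
Maximizing over -1, -1, 0, 2, Column chooses Z. Subgame-perfect outcome: (T, Z) with payoffs (6, 2).
For the simultaneous game, intersect best replies.
Row's best replies: W→M; X→B; Y→M; Z→T.
Column's best replies: T→X; M→Y; B→Y.
Only (M, Y) has each player best-responding; Nash payoffs (0, 0).
Row earns 6 sequentially versus 0 at the Nash outcome: better off.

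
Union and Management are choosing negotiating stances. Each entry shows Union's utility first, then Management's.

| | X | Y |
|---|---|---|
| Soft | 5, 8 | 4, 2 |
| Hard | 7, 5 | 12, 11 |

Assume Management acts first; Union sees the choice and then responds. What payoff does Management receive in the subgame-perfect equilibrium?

11

Work backward from Union's decision.
- X → Union plays Hard (best of 5, 7); Management gets 5.
- Y → Union plays Hard (best of 4, 12); Management gets 11.
Maximizing over 5, 11, Management chooses Y. Subgame-perfect outcome: (Hard, Y) with payoffs (12, 11).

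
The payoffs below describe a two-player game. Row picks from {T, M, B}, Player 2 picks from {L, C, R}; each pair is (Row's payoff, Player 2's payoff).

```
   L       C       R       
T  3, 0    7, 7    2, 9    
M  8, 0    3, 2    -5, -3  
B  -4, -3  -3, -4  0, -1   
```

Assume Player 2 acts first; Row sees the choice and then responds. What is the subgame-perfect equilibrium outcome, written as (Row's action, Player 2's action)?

Backward induction with Player 2 moving first.
- L → Row plays M (best of 3, 8, -4); Player 2 gets 0.
- C → Row plays T (best of 7, 3, -3); Player 2 gets 7.
- R → Row plays T (best of 2, -5, 0); Player 2 gets 9.
Maximizing over 0, 7, 9, Player 2 chooses R. Subgame-perfect outcome: (T, R) with payoffs (2, 9).

(T, R)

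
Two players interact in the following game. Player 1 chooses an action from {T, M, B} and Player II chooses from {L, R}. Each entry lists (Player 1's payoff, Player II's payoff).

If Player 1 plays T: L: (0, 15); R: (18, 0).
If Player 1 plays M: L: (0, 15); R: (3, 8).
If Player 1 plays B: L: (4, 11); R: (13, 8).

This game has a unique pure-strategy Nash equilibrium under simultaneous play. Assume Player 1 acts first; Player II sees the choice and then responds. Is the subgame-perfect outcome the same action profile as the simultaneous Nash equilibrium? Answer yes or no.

Backward induction with Player 1 moving first.
- T: BR = L, leader payoff 0.
- M: BR = L, leader payoff 0.
- B: BR = L, leader payoff 4.
Player 1's induced payoffs are 0, 0, 4, so Player 1 commits to B. Subgame-perfect outcome: (B, L) with payoffs (4, 11).
Under simultaneous play:
Player 1's best replies: L→B; R→T.
Player II's best replies: T→L; M→L; B→L.
Only (B, L) has each player best-responding; Nash payoffs (4, 11).
Sequential outcome (B, L) coincides with the Nash profile (B, L).

yes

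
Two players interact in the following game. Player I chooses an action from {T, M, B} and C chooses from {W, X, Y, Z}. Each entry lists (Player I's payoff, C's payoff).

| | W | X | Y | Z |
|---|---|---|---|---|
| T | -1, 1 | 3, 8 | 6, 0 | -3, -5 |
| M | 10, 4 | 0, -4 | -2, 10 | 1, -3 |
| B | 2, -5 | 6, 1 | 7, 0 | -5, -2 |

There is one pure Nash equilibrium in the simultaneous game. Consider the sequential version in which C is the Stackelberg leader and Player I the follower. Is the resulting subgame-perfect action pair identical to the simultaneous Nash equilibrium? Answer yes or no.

Backward induction with C moving first.
- W: BR = M, leader payoff 4.
- X: BR = B, leader payoff 1.
- Y: BR = B, leader payoff 0.
- Z: BR = M, leader payoff -3.
Among 4, 1, 0, -3, the best is 4 at W. Subgame-perfect outcome: (M, W) with payoffs (10, 4).
Under simultaneous play:
Player I's best replies: W→M; X→B; Y→B; Z→M.
C's best replies: T→X; M→Y; B→X.
The unique mutual best reply is (B, X), giving (6, 1).
Sequential outcome (M, W) differs from the Nash profile (B, X).

no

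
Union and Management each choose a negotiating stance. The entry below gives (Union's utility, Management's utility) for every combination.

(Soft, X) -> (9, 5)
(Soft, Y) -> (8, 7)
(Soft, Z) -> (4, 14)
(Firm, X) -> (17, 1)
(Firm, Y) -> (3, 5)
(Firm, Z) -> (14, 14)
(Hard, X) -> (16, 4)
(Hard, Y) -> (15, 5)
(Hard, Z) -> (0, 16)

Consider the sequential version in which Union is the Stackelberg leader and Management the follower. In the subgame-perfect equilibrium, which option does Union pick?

Firm

Solve by backward induction (Union leads).
- Soft → Management plays Z (best of 5, 7, 14); Union gets 4.
- Firm → Management plays Z (best of 1, 5, 14); Union gets 14.
- Hard → Management plays Z (best of 4, 5, 16); Union gets 0.
Union's induced payoffs are 4, 14, 0, so Union commits to Firm. Subgame-perfect outcome: (Firm, Z) with payoffs (14, 14).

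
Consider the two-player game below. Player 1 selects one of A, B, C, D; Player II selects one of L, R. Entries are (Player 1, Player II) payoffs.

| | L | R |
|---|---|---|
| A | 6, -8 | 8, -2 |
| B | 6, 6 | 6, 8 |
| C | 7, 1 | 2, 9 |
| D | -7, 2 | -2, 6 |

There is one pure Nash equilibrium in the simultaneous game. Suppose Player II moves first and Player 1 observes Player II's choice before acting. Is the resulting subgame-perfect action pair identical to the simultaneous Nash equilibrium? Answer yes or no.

no

Player 1 best-responds to each possible Player II move:
- L → Player 1 plays C (best of 6, 6, 7, -7); Player II gets 1.
- R → Player 1 plays A (best of 8, 6, 2, -2); Player II gets -2.
Player II's induced payoffs are 1, -2, so Player II commits to L. Subgame-perfect outcome: (C, L) with payoffs (7, 1).
Under simultaneous play:
Player 1's best replies: L→C; R→A.
Player II's best replies: A→R; B→R; C→R; D→R.
The unique mutual best reply is (A, R), giving (8, -2).
Sequential outcome (C, L) differs from the Nash profile (A, R).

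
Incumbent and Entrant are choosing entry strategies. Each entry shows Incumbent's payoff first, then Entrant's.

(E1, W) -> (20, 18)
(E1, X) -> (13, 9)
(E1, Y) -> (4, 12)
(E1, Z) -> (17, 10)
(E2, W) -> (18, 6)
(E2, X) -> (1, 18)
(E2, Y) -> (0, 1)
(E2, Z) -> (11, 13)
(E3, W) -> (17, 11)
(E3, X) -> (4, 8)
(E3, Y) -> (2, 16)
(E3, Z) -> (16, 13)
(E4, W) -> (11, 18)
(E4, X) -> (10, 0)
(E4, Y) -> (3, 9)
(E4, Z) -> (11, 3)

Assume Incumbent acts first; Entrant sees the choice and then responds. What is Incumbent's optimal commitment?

E1

Backward induction with Incumbent moving first.
- E1: BR = W, leader payoff 20.
- E2: BR = X, leader payoff 1.
- E3: BR = Y, leader payoff 2.
- E4: BR = W, leader payoff 11.
Maximizing over 20, 1, 2, 11, Incumbent chooses E1. Subgame-perfect outcome: (E1, W) with payoffs (20, 18).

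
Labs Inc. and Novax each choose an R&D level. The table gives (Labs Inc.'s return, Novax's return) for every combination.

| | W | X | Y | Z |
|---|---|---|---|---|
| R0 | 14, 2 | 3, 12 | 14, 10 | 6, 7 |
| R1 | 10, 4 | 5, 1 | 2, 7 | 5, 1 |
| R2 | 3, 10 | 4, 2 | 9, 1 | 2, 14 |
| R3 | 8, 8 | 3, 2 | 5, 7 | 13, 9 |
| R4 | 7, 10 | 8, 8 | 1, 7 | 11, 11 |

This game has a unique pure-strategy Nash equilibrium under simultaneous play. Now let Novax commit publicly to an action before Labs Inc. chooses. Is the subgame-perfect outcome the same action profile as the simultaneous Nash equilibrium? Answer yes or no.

Backward induction with Novax moving first.
- W: BR = R0, leader payoff 2.
- X: BR = R4, leader payoff 8.
- Y: BR = R0, leader payoff 10.
- Z: BR = R3, leader payoff 9.
Among 2, 8, 10, 9, the best is 10 at Y. Subgame-perfect outcome: (R0, Y) with payoffs (14, 10).
For the simultaneous game, intersect best replies.
Labs Inc.'s best replies: W→R0; X→R4; Y→R0; Z→R3.
Novax's best replies: R0→X; R1→Y; R2→Z; R3→Z; R4→Z.
The unique mutual best reply is (R3, Z), giving (13, 9).
Sequential outcome (R0, Y) differs from the Nash profile (R3, Z).

no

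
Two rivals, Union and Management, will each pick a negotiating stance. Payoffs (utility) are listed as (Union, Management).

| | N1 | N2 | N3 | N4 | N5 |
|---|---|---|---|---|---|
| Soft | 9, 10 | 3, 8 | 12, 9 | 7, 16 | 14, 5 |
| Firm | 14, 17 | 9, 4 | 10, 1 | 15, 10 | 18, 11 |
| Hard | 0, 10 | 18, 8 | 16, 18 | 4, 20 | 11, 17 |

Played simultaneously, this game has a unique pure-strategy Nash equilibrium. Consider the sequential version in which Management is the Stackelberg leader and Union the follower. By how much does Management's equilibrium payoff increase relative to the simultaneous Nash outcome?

Solve by backward induction (Management leads).
- N1: BR = Firm, leader payoff 17.
- N2: BR = Hard, leader payoff 8.
- N3: BR = Hard, leader payoff 18.
- N4: BR = Firm, leader payoff 10.
- N5: BR = Firm, leader payoff 11.
Among 17, 8, 18, 10, 11, the best is 18 at N3. Subgame-perfect outcome: (Hard, N3) with payoffs (16, 18).
For the simultaneous game, intersect best replies.
Union's best replies: N1→Firm; N2→Hard; N3→Hard; N4→Firm; N5→Firm.
Management's best replies: Soft→N4; Firm→N1; Hard→N4.
The unique mutual best reply is (Firm, N1), giving (14, 17).
Management's commitment gain: 18 − 17 = 1.

1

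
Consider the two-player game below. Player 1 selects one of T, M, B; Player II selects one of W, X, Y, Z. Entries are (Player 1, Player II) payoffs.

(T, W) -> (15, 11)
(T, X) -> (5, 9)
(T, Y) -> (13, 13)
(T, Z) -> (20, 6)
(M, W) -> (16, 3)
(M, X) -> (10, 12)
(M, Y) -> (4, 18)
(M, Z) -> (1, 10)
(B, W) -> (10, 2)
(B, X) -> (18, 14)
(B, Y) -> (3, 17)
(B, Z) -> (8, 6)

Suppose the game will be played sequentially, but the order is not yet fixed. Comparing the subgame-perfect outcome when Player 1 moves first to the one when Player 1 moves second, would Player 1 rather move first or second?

If Player 1 leads: Player II's best replies are T→Y, M→Y, B→Y; Player 1's induced payoffs 13, 4, 3; outcome (T, Y), payoffs (13, 13).
If Player II leads: Player 1's best replies are W→M, X→B, Y→T, Z→T; Player II's induced payoffs 3, 14, 13, 6; outcome (B, X), payoffs (18, 14).
Player 1 gets 13 moving first and 18 moving second, so Player 1 prefers to move second.

second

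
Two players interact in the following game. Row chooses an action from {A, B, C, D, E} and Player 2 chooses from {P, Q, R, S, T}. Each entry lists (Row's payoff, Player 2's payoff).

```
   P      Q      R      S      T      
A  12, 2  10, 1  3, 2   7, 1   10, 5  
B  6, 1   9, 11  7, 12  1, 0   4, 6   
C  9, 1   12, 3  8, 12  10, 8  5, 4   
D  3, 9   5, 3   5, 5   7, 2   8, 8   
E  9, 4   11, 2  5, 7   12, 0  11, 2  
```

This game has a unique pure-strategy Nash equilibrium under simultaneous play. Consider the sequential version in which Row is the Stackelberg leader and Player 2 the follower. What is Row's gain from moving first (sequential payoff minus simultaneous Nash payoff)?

2

Player 2 best-responds to each possible Row move:
- A: Player 2 compares 2, 1, 2, 1, 5 and picks T; Row would get 10.
- B: Player 2 compares 1, 11, 12, 0, 6 and picks R; Row would get 7.
- C: Player 2 compares 1, 3, 12, 8, 4 and picks R; Row would get 8.
- D: Player 2 compares 9, 3, 5, 2, 8 and picks P; Row would get 3.
- E: Player 2 compares 4, 2, 7, 0, 2 and picks R; Row would get 5.
Maximizing over 10, 7, 8, 3, 5, Row chooses A. Subgame-perfect outcome: (A, T) with payoffs (10, 5).
Now find the simultaneous Nash equilibrium.
Row's best replies: P→A; Q→C; R→C; S→E; T→E.
Player 2's best replies: A→T; B→R; C→R; D→P; E→R.
The unique mutual best reply is (C, R), giving (8, 12).
Row's commitment gain: 10 − 8 = 2.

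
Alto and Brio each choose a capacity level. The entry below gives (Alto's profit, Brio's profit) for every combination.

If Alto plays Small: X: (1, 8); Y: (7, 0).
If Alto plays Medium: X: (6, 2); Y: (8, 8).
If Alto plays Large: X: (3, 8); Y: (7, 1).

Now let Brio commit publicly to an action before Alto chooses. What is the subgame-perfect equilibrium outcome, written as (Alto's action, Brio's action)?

(Medium, Y)

Solve by backward induction (Brio leads).
- X: Alto compares 1, 6, 3 and picks Medium; Brio would get 2.
- Y: Alto compares 7, 8, 7 and picks Medium; Brio would get 8.
Among 2, 8, the best is 8 at Y. Subgame-perfect outcome: (Medium, Y) with payoffs (8, 8).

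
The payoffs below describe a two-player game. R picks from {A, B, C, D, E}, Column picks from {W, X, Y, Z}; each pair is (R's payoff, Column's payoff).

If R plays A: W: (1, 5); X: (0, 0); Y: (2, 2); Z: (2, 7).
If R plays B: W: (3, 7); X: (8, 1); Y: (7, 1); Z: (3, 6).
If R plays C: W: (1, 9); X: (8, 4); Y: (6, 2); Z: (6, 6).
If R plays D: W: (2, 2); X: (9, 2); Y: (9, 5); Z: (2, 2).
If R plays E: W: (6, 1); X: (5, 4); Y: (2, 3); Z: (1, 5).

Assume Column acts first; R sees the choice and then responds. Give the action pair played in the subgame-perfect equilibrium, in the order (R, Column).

(C, Z)

Solve by backward induction (Column leads).
- W: BR = E, leader payoff 1.
- X: BR = D, leader payoff 2.
- Y: BR = D, leader payoff 5.
- Z: BR = C, leader payoff 6.
Among 1, 2, 5, 6, the best is 6 at Z. Subgame-perfect outcome: (C, Z) with payoffs (6, 6).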